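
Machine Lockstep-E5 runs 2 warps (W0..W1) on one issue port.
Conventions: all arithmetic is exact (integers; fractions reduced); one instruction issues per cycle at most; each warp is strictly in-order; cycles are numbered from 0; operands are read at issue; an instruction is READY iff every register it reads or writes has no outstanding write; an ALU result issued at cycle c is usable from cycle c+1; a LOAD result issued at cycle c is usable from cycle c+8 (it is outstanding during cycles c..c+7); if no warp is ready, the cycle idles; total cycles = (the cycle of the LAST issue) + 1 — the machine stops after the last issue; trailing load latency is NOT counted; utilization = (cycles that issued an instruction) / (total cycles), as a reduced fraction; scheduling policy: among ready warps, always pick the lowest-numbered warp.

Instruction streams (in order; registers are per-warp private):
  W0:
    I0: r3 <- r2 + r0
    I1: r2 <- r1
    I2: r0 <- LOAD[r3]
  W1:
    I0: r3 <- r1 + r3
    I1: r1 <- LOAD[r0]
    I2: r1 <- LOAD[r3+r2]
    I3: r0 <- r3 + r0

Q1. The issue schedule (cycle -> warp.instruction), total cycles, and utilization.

cycle 0: W0.I0
cycle 1: W0.I1
cycle 2: W0.I2
cycle 3: W1.I0
cycle 4: W1.I1
cycle 5: idle
cycle 6: idle
cycle 7: idle
cycle 8: idle
cycle 9: idle
cycle 10: idle
cycle 11: idle
cycle 12: W1.I2
cycle 13: W1.I3

Answer: 14 cycles, utilization 1/2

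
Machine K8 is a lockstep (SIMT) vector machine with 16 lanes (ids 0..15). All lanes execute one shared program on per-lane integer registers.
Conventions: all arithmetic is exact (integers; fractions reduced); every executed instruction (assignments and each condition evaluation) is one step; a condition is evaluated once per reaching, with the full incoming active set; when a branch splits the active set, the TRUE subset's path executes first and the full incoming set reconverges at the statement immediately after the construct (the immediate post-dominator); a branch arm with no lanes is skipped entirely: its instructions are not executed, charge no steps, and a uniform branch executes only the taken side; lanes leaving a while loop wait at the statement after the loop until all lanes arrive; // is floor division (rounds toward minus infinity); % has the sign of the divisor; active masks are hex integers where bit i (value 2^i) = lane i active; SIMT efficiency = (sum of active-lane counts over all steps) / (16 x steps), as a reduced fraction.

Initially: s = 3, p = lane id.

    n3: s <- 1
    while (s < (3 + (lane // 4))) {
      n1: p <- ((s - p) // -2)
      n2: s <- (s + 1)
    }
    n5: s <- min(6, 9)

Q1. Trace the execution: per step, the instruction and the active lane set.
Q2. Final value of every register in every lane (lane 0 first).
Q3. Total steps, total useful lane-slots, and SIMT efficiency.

step 0: s <- 1                       0xffff
step 1: eval (s < (3 + (lane // 4))) 0xffff
step 2: p <- ((s - p) // -2)         0xffff
step 3: s <- (s + 1)                 0xffff
step 4: eval (s < (3 + (lane // 4))) 0xffff
step 5: p <- ((s - p) // -2)         0xffff
step 6: s <- (s + 1)                 0xffff
step 7: eval (s < (3 + (lane // 4))) 0xffff
step 8: p <- ((s - p) // -2)         0xfff0
step 9: s <- (s + 1)                 0xfff0
step 10: eval (s < (3 + (lane // 4))) 0xfff0
step 11: p <- ((s - p) // -2)         0xff00
step 12: s <- (s + 1)                 0xff00
step 13: eval (s < (3 + (lane // 4))) 0xff00
step 14: p <- ((s - p) // -2)         0xf000
step 15: s <- (s + 1)                 0xf000
step 16: eval (s < (3 + (lane // 4))) 0xf000
step 17: s <- min(6, 9)               0xffff

Answer: 18 steps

s: 6,6,6,6,6,6,6,6,6,6,6,6,6,6,6,6
p: -2,-1,-1,-1,-2,-2,-2,-2,-3,-3,-3,-3,-4,-4,-4,-4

steps = 18; useful = 216; efficiency = 216/288 = 3/4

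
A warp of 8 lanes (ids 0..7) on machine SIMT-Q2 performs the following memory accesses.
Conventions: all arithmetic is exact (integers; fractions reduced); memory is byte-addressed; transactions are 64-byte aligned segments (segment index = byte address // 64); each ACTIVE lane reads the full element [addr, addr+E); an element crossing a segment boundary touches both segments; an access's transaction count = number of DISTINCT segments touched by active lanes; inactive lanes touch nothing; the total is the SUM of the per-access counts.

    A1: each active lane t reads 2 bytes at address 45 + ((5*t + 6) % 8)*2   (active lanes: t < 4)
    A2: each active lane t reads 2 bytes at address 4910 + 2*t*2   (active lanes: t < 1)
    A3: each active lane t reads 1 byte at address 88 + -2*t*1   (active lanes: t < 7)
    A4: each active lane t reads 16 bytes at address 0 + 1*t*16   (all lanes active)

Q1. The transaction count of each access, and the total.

A1: 1 transaction
A2: 1 transaction
A3: 1 transaction
A4: 2 transactions

Answer: 1,1,1,2; total 5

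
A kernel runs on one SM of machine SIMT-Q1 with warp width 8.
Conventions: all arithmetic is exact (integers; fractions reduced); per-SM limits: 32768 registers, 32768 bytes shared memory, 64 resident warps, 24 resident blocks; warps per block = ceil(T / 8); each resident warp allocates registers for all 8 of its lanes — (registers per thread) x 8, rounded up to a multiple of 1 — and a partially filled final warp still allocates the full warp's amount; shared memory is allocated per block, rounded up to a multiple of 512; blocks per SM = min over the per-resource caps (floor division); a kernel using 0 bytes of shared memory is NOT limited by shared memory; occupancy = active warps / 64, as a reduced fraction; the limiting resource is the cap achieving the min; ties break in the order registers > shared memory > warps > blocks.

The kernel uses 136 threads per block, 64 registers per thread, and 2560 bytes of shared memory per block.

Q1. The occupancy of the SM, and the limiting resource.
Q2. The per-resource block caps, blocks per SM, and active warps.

Answer: occupancy 51/64, limited by registers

registers: 3 blocks
shared memory: 12 blocks
warps: 3 blocks
blocks: 24 blocks

Answer: 3 blocks, 51 active warps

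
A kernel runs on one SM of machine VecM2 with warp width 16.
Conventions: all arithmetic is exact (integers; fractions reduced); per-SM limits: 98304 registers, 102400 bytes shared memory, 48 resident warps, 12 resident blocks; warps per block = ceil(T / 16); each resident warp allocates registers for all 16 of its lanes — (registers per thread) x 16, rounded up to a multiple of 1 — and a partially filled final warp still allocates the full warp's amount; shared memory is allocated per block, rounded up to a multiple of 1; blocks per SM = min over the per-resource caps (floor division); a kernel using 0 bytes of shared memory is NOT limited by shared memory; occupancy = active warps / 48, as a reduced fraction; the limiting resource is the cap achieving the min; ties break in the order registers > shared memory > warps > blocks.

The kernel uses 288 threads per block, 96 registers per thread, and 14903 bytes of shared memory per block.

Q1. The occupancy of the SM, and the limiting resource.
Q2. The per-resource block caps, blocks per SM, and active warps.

Answer: occupancy 3/4, limited by warps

registers: 3 blocks
shared memory: 6 blocks
warps: 2 blocks
blocks: 12 blocks

Answer: 2 blocks, 36 active warps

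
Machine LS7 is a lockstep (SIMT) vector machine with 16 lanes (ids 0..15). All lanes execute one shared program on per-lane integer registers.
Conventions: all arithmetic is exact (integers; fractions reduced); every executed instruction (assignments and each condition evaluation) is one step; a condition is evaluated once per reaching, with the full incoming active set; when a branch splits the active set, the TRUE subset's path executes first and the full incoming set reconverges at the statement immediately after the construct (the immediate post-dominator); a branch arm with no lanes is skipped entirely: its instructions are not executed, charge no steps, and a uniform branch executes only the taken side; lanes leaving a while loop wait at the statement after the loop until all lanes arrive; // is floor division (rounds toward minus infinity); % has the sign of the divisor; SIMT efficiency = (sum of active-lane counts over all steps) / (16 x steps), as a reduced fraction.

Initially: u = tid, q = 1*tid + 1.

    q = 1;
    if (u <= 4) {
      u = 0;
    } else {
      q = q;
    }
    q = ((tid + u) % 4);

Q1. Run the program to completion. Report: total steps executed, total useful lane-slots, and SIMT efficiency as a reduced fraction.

Answer: 5 steps, 64 useful, 4/5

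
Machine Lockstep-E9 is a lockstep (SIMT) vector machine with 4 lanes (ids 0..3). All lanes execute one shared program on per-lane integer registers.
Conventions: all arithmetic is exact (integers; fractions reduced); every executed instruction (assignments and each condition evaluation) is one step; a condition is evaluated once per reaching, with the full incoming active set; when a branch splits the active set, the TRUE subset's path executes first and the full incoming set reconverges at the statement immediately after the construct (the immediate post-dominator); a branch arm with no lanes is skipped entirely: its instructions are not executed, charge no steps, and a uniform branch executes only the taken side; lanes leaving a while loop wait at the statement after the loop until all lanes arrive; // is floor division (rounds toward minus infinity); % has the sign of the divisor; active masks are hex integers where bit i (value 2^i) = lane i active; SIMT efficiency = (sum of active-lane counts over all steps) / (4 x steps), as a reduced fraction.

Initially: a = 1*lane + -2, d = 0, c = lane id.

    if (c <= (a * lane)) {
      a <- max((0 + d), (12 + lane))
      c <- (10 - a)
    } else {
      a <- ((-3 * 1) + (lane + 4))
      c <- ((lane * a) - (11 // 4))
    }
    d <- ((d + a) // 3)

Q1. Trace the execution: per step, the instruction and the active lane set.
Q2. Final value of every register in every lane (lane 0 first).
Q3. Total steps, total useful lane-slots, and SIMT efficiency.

step 0: eval (c <= (a * lane))       0xf
step 1: a <- max((0 + d), (12 + lane)) 0x9
step 2: c <- (10 - a)                0x9
step 3: a <- ((-3 * 1) + (lane + 4)) 0x6
step 4: c <- ((lane * a) - (11 // 4)) 0x6
step 5: d <- ((d + a) // 3)          0xf

Answer: 6 steps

a: 12,2,3,15
d: 4,0,1,5
c: -2,0,4,-5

steps = 6; useful = 16; efficiency = 16/24 = 2/3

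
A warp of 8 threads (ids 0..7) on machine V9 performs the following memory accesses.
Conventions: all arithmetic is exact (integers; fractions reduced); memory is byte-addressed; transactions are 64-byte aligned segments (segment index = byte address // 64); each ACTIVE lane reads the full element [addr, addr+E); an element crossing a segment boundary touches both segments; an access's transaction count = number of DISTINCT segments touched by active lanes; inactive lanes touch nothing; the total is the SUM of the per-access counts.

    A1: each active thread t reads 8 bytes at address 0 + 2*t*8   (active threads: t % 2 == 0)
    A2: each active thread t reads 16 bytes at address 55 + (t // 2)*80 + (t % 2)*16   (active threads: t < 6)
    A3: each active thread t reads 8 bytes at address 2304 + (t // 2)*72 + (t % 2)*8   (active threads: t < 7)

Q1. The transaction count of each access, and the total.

A1: 2 transactions
A2: 4 transactions
A3: 4 transactions

Answer: 2,4,4; total 10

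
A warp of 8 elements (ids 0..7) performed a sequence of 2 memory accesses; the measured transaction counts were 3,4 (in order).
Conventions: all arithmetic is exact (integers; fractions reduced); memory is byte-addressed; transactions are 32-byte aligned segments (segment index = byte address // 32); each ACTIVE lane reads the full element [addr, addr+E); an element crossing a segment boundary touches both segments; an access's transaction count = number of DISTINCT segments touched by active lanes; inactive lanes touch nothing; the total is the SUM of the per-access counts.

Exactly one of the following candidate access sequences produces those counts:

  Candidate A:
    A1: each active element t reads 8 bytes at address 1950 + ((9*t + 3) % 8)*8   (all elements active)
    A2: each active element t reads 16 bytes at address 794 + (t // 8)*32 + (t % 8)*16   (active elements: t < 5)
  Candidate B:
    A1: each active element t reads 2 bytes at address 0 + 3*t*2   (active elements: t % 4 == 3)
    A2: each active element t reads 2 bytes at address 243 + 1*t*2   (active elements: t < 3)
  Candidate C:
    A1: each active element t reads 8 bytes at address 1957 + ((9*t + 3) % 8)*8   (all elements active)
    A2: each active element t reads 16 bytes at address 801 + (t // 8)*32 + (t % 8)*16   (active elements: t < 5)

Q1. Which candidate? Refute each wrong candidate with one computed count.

B: A1 gives 2 transactions, not 3
C: A2 gives 3 transactions, not 4
A: all counts match (3,4)

Answer: A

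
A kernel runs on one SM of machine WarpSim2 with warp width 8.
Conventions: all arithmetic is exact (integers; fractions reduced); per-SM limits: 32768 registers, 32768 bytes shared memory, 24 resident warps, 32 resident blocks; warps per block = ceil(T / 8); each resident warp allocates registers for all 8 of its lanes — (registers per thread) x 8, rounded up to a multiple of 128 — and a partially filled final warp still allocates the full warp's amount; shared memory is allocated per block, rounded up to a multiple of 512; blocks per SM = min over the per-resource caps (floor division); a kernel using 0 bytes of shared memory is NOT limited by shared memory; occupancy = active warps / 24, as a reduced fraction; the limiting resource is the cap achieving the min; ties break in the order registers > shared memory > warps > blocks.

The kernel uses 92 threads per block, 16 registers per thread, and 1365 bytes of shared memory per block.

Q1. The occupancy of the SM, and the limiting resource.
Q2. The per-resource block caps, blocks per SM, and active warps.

Answer: occupancy 1, limited by warps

registers: 21 blocks
shared memory: 21 blocks
warps: 2 blocks
blocks: 32 blocks

Answer: 2 blocks, 24 active warps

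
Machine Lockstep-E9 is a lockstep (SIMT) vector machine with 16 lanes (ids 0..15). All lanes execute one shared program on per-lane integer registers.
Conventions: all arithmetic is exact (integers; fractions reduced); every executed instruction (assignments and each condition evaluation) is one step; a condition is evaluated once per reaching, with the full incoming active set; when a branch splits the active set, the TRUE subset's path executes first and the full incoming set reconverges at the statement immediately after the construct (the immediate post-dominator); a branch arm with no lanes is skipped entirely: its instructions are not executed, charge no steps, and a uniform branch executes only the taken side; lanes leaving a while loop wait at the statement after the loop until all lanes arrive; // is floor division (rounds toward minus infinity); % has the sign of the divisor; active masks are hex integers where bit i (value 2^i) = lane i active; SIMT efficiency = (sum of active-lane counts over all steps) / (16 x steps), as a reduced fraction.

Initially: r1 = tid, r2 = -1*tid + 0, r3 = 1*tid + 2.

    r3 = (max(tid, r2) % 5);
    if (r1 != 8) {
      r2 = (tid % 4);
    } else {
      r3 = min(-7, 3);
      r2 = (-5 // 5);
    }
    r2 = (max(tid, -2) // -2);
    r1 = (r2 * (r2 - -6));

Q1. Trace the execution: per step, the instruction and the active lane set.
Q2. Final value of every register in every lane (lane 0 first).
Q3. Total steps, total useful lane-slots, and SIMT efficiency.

step 0: r3 <- (max(tid, r2) % 5)     0xffff
step 1: eval (r1 != 8)               0xffff
step 2: r2 <- (tid % 4)              0xfeff
step 3: r3 <- min(-7, 3)             0x0100
step 4: r2 <- (-5 // 5)              0x0100
step 5: r2 <- (max(tid, -2) // -2)   0xffff
step 6: r1 <- (r2 * (r2 - -6))       0xffff

Answer: 7 steps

r1: 0,-5,-5,-8,-8,-9,-9,-8,-8,-5,-5,0,0,7,7,16
r2: 0,-1,-1,-2,-2,-3,-3,-4,-4,-5,-5,-6,-6,-7,-7,-8
r3: 0,1,2,3,4,0,1,2,-7,4,0,1,2,3,4,0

steps = 7; useful = 81; efficiency = 81/112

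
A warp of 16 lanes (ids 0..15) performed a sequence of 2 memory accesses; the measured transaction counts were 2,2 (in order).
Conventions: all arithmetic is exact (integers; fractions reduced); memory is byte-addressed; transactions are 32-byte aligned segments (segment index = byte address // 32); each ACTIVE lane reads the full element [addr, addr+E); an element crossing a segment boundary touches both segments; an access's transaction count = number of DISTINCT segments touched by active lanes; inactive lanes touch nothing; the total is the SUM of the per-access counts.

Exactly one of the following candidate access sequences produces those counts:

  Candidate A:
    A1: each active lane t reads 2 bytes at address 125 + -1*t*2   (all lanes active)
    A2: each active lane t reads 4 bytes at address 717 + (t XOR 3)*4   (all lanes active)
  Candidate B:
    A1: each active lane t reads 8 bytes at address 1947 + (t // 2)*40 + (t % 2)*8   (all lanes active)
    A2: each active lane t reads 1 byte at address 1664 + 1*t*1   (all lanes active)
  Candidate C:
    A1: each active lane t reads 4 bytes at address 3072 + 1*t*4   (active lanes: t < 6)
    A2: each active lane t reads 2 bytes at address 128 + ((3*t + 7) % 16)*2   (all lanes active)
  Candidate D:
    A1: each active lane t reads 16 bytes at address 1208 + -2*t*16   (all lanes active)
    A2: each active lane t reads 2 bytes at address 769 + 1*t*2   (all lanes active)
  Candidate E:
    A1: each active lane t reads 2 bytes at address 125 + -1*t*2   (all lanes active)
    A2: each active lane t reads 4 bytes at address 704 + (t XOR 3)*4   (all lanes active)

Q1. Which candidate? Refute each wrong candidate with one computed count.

A: A2 gives 3 transactions, not 2
B: A1 gives 11 transactions, not 2
C: A1 gives 1 transaction, not 2
D: A1 gives 17 transactions, not 2
E: all counts match (2,2)

Answer: E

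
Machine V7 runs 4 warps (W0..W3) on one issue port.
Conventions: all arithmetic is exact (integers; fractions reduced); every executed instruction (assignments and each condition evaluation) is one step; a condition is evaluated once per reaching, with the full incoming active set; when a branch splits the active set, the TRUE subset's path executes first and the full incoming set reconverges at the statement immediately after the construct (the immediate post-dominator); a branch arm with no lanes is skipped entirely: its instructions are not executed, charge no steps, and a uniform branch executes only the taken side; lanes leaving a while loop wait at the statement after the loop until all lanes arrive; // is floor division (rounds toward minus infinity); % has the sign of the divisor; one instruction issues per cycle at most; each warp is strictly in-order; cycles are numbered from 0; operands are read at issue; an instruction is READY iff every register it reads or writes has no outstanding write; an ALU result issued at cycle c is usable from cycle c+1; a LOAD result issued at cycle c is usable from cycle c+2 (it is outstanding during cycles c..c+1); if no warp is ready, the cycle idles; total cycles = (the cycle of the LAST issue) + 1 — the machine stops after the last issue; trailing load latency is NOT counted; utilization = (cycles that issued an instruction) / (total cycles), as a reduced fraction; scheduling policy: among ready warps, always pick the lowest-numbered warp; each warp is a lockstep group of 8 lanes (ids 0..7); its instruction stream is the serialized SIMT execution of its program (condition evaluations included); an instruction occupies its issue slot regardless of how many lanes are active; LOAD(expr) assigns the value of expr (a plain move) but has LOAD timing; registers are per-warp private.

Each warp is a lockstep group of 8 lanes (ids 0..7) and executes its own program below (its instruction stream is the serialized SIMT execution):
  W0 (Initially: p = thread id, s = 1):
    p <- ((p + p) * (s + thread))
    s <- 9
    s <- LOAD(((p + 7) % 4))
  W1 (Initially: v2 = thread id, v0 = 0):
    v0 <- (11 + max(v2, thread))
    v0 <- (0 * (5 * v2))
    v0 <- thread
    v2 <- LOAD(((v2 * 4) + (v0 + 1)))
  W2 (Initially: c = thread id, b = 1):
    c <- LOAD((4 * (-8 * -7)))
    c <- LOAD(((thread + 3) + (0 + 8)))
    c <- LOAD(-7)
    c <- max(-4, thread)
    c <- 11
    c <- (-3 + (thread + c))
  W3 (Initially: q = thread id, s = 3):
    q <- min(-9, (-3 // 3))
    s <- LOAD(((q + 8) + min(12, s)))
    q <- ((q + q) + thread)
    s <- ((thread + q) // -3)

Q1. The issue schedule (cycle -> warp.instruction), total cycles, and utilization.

cycle 0: W0.I0
cycle 1: W0.I1
cycle 2: W0.I2
cycle 3: W1.I0
cycle 4: W1.I1
cycle 5: W1.I2
cycle 6: W1.I3
cycle 7: W2.I0
cycle 8: W3.I0
cycle 9: W2.I1
cycle 10: W3.I1
cycle 11: W2.I2
cycle 12: W3.I2
cycle 13: W2.I3
cycle 14: W2.I4
cycle 15: W2.I5
cycle 16: W3.I3

Answer: 17 cycles, utilization 1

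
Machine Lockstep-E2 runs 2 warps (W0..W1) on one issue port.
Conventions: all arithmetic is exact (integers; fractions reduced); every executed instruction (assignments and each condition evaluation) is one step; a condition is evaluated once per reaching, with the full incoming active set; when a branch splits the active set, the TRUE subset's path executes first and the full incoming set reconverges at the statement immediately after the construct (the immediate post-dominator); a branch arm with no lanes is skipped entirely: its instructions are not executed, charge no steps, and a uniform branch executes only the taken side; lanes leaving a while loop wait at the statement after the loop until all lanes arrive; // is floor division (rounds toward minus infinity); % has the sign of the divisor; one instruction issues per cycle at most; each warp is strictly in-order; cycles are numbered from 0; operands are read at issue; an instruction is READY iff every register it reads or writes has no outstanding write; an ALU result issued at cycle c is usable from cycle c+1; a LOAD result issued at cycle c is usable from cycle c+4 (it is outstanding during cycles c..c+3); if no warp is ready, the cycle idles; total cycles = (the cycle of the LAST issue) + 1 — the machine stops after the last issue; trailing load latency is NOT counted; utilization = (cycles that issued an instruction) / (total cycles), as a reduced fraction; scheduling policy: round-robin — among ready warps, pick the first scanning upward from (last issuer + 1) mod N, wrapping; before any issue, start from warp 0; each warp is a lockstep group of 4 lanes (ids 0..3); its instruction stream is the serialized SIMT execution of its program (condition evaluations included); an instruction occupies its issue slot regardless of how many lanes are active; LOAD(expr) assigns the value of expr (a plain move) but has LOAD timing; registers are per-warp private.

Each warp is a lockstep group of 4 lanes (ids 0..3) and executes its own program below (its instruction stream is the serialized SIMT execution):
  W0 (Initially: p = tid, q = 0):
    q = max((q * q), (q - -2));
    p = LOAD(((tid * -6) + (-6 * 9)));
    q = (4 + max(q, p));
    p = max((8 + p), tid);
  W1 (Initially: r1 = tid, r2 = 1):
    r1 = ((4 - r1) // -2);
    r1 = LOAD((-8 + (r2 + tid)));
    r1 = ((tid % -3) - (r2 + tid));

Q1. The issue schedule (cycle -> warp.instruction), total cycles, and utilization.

cycle 0: W0.I0
cycle 1: W1.I0
cycle 2: W0.I1
cycle 3: W1.I1
cycle 4: idle
cycle 5: idle
cycle 6: W0.I2
cycle 7: W1.I2
cycle 8: W0.I3

Answer: 9 cycles, utilization 7/9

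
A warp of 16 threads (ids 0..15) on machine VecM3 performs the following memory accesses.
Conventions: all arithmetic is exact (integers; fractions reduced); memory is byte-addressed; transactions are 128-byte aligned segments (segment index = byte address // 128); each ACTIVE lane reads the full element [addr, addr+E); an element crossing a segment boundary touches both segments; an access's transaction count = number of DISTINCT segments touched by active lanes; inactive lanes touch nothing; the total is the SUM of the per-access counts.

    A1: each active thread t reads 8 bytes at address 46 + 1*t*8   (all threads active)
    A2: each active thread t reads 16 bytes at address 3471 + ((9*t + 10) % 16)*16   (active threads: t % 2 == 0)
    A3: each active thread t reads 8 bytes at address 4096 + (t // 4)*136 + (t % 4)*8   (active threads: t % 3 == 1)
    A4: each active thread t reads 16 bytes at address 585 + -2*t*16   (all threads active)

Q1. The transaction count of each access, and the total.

A1: 2 transactions
A2: 2 transactions
A3: 4 transactions
A4: 5 transactions

Answer: 2,2,4,5; total 13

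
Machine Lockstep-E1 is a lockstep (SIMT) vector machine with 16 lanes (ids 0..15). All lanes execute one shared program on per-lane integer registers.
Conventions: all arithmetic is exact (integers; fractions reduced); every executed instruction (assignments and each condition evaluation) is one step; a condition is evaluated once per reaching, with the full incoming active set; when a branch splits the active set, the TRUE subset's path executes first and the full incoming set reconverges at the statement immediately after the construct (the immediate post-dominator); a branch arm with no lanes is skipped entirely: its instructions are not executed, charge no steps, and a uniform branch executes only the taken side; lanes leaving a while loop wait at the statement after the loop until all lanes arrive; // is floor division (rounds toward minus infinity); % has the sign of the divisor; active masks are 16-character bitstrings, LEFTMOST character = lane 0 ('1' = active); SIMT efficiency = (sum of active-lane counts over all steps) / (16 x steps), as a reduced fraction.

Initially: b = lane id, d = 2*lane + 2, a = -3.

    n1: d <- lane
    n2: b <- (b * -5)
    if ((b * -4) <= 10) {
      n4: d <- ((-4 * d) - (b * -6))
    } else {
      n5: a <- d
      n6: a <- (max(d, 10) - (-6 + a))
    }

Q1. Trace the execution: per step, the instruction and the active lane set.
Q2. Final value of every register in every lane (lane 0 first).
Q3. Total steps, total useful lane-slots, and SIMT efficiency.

step 0: d <- lane                    1111111111111111
step 1: b <- (b * -5)                1111111111111111
step 2: eval ((b * -4) <= 10)        1111111111111111
step 3: d <- ((-4 * d) - (b * -6))   1000000000000000
step 4: a <- d                       0111111111111111
step 5: a <- (max(d, 10) - (-6 + a)) 0111111111111111

Answer: 6 steps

b: 0,-5,-10,-15,-20,-25,-30,-35,-40,-45,-50,-55,-60,-65,-70,-75
d: 0,1,2,3,4,5,6,7,8,9,10,11,12,13,14,15
a: -3,15,14,13,12,11,10,9,8,7,6,6,6,6,6,6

steps = 6; useful = 79; efficiency = 79/96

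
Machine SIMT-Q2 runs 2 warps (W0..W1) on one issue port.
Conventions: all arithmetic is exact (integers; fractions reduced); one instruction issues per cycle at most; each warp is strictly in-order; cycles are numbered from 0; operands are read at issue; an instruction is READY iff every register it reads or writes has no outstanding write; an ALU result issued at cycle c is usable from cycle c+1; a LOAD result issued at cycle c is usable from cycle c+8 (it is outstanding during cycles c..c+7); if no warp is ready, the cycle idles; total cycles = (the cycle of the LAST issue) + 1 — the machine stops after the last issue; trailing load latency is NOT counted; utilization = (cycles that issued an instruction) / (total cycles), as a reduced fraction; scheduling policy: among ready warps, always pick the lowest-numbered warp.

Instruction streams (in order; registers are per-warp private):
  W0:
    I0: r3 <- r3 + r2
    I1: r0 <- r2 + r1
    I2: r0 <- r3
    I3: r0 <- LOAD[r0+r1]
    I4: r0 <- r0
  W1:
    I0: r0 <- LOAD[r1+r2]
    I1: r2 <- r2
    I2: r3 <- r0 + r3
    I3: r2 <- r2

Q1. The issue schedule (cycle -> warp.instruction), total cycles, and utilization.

cycle 0: W0.I0
cycle 1: W0.I1
cycle 2: W0.I2
cycle 3: W0.I3
cycle 4: W1.I0
cycle 5: W1.I1
cycle 6: idle
cycle 7: idle
cycle 8: idle
cycle 9: idle
cycle 10: idle
cycle 11: W0.I4
cycle 12: W1.I2
cycle 13: W1.I3

Answer: 14 cycles, utilization 9/14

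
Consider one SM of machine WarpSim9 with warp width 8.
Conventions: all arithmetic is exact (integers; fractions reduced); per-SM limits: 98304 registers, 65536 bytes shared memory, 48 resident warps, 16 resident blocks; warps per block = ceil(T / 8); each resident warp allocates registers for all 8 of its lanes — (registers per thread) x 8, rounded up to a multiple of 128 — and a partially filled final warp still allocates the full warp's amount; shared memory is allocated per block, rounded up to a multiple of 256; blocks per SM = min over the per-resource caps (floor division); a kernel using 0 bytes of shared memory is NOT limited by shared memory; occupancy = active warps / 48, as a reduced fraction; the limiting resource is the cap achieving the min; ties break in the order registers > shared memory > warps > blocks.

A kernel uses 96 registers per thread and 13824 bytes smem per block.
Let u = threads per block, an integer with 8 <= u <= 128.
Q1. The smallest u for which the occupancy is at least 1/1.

Answer: u = 89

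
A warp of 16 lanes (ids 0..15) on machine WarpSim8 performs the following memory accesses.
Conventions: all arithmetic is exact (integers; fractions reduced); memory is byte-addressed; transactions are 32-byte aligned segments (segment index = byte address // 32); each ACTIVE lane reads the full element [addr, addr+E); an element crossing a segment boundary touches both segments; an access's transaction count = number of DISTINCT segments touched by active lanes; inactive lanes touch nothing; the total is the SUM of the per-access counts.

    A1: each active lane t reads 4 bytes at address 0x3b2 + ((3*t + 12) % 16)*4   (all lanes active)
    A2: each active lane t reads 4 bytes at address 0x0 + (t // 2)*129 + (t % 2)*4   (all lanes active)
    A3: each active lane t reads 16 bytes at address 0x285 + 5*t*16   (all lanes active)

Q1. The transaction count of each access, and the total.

A1: 3 transactions
A2: 8 transactions
A3: 24 transactions

Answer: 3,8,24; total 35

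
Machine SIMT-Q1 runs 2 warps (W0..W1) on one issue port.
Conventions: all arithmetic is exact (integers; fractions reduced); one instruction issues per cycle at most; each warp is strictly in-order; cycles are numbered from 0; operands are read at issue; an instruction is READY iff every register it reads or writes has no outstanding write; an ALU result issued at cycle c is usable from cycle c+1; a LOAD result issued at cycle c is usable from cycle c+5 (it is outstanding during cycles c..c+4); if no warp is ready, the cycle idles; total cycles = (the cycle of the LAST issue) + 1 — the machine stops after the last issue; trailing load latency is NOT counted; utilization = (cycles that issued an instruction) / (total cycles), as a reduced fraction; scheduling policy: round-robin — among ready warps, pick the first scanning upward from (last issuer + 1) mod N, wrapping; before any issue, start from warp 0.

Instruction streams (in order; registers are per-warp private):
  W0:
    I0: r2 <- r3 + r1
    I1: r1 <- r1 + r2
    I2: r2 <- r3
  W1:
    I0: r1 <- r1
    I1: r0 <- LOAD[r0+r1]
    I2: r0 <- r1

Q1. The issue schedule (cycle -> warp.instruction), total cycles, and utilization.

cycle 0: W0.I0
cycle 1: W1.I0
cycle 2: W0.I1
cycle 3: W1.I1
cycle 4: W0.I2
cycle 5: idle
cycle 6: idle
cycle 7: idle
cycle 8: W1.I2

Answer: 9 cycles, utilization 2/3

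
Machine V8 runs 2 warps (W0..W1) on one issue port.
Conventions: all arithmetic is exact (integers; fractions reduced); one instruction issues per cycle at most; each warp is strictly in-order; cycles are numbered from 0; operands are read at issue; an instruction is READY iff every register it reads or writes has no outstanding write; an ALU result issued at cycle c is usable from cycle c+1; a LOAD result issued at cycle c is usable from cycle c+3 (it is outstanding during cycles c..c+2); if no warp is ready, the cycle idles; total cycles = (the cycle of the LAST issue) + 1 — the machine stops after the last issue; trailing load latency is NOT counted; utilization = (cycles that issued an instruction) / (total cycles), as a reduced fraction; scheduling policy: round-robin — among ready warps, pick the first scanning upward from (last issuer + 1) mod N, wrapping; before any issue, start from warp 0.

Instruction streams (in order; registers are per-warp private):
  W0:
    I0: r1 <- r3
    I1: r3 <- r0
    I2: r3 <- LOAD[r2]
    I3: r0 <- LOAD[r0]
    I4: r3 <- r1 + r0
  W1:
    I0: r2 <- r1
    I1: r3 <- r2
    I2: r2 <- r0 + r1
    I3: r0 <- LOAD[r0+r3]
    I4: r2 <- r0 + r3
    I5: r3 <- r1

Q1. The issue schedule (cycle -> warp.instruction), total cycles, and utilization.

cycle 0: W0.I0
cycle 1: W1.I0
cycle 2: W0.I1
cycle 3: W1.I1
cycle 4: W0.I2
cycle 5: W1.I2
cycle 6: W0.I3
cycle 7: W1.I3
cycle 8: idle
cycle 9: W0.I4
cycle 10: W1.I4
cycle 11: W1.I5

Answer: 12 cycles, utilization 11/12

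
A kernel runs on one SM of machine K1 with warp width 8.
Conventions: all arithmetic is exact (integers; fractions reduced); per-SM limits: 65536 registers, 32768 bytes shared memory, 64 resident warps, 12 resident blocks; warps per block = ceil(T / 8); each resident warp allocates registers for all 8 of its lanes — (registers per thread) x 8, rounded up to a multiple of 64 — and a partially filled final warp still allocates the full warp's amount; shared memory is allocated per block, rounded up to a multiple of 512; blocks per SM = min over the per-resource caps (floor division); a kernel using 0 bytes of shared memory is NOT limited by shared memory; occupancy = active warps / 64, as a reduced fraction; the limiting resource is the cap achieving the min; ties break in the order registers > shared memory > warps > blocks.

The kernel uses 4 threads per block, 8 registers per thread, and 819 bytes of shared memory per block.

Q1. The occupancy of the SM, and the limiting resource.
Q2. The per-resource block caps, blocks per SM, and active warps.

Answer: occupancy 3/16, limited by blocks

registers: 1024 blocks
shared memory: 32 blocks
warps: 64 blocks
blocks: 12 blocks

Answer: 12 blocks, 12 active warps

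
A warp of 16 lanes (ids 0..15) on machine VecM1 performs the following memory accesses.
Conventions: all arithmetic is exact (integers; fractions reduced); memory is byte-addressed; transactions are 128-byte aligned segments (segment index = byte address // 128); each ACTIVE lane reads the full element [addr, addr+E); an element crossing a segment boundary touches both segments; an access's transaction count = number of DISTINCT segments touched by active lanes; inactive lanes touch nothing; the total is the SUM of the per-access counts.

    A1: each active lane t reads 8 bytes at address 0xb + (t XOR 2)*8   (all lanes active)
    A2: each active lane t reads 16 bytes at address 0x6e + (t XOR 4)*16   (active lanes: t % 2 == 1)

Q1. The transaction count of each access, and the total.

A1: 2 transactions
A2: 3 transactions

Answer: 2,3; total 5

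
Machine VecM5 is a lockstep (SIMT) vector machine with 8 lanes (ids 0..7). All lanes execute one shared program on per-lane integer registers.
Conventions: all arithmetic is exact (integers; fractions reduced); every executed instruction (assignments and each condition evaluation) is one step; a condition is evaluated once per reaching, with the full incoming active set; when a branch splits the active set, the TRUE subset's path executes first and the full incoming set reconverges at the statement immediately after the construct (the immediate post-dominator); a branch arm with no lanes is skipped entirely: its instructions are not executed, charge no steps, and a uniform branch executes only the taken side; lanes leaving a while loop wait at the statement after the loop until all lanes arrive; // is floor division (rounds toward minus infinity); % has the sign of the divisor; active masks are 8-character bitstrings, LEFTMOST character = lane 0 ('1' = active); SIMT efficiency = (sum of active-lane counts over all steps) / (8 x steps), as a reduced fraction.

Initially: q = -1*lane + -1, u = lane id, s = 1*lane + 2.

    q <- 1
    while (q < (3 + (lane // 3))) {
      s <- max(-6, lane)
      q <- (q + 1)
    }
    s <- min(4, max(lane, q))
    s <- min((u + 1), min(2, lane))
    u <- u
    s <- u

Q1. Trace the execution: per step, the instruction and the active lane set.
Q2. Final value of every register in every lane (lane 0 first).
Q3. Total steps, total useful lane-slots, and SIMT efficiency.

step 0: q <- 1                       11111111
step 1: eval (q < (3 + (lane // 3))) 11111111
step 2: s <- max(-6, lane)           11111111
step 3: q <- (q + 1)                 11111111
step 4: eval (q < (3 + (lane // 3))) 11111111
step 5: s <- max(-6, lane)           11111111
step 6: q <- (q + 1)                 11111111
step 7: eval (q < (3 + (lane // 3))) 11111111
step 8: s <- max(-6, lane)           00011111
step 9: q <- (q + 1)                 00011111
step 10: eval (q < (3 + (lane // 3))) 00011111
step 11: s <- max(-6, lane)           00000011
step 12: q <- (q + 1)                 00000011
step 13: eval (q < (3 + (lane // 3))) 00000011
step 14: s <- min(4, max(lane, q))    11111111
step 15: s <- min((u + 1), min(2, lane)) 11111111
step 16: u <- u                       11111111
step 17: s <- u                       11111111

Answer: 18 steps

q: 3,3,3,4,4,4,5,5
u: 0,1,2,3,4,5,6,7
s: 0,1,2,3,4,5,6,7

steps = 18; useful = 117; efficiency = 117/144 = 13/16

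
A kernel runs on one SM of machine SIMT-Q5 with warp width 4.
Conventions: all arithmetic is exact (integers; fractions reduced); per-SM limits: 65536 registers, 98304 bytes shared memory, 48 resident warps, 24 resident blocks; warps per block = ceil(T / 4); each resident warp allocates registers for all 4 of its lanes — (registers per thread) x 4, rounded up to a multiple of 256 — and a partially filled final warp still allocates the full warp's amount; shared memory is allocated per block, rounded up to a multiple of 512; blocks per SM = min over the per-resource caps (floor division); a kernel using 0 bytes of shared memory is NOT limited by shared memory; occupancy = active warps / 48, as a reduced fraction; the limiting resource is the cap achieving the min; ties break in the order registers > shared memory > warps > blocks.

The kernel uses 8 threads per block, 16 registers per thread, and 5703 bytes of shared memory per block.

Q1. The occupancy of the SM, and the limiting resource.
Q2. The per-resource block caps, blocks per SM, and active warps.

Answer: occupancy 2/3, limited by shared memory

registers: 128 blocks
shared memory: 16 blocks
warps: 24 blocks
blocks: 24 blocks

Answer: 16 blocks, 32 active warps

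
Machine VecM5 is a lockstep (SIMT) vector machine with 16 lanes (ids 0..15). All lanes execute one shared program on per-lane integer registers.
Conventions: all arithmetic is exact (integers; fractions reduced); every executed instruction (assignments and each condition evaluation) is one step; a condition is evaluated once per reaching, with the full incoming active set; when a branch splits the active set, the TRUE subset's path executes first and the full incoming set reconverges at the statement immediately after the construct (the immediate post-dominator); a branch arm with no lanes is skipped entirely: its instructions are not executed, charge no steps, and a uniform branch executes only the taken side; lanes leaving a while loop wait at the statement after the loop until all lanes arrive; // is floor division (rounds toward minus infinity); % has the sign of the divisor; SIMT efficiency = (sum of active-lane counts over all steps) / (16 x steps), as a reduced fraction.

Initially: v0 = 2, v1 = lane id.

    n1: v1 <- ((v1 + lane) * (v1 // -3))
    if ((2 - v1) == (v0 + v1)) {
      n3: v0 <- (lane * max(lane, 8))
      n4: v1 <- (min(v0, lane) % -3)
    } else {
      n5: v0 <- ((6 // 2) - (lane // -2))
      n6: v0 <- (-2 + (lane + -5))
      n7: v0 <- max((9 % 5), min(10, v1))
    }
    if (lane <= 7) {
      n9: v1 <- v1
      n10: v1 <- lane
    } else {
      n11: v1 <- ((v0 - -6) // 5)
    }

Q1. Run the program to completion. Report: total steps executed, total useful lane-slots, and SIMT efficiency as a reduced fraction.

Answer: 11 steps, 119 useful, 119/176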